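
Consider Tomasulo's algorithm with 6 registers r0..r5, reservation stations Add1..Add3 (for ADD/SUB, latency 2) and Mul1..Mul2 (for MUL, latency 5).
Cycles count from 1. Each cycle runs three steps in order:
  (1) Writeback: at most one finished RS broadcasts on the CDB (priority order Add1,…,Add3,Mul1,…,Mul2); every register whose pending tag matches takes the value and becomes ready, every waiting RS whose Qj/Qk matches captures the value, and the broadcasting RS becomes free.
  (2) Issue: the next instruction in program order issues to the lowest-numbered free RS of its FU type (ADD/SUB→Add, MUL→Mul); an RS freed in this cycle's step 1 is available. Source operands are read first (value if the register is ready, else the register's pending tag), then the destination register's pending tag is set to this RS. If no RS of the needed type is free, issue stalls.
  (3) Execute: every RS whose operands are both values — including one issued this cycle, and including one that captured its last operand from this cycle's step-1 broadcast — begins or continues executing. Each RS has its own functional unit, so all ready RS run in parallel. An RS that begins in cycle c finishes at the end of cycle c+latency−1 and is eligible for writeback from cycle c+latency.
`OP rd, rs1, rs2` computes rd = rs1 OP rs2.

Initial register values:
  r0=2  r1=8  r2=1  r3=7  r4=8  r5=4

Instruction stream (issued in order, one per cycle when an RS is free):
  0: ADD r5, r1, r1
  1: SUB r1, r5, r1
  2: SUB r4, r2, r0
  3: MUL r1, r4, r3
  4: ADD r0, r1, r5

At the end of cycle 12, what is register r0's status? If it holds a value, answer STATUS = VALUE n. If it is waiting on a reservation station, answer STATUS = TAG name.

STATUS = VALUE 9

  c1: issue ADD r5<-Add1  regs: r0:2,r1:8,r2:1,r3:7,r4:8,r5:Add1
  c2: issue SUB r1<-Add2  regs: r0:2,r1:Add2,r2:1,r3:7,r4:8,r5:Add1
  c3: CDB Add1=16; issue SUB r4<-Add1  regs: r0:2,r1:Add2,r2:1,r3:7,r4:Add1,r5:16
  c4: issue MUL r1<-Mul1  regs: r0:2,r1:Mul1,r2:1,r3:7,r4:Add1,r5:16
  c5: CDB Add1=-1; issue ADD r0<-Add1  regs: r0:Add1,r1:Mul1,r2:1,r3:7,r4:-1,r5:16
  c6: CDB Add2=8  regs: r0:Add1,r1:Mul1,r2:1,r3:7,r4:-1,r5:16
  c7: -  regs: r0:Add1,r1:Mul1,r2:1,r3:7,r4:-1,r5:16
  c8: -  regs: r0:Add1,r1:Mul1,r2:1,r3:7,r4:-1,r5:16
  c9: -  regs: r0:Add1,r1:Mul1,r2:1,r3:7,r4:-1,r5:16
  c10: CDB Mul1=-7  regs: r0:Add1,r1:-7,r2:1,r3:7,r4:-1,r5:16
  c11: -  regs: r0:Add1,r1:-7,r2:1,r3:7,r4:-1,r5:16
  c12: CDB Add1=9  regs: r0:9,r1:-7,r2:1,r3:7,r4:-1,r5:16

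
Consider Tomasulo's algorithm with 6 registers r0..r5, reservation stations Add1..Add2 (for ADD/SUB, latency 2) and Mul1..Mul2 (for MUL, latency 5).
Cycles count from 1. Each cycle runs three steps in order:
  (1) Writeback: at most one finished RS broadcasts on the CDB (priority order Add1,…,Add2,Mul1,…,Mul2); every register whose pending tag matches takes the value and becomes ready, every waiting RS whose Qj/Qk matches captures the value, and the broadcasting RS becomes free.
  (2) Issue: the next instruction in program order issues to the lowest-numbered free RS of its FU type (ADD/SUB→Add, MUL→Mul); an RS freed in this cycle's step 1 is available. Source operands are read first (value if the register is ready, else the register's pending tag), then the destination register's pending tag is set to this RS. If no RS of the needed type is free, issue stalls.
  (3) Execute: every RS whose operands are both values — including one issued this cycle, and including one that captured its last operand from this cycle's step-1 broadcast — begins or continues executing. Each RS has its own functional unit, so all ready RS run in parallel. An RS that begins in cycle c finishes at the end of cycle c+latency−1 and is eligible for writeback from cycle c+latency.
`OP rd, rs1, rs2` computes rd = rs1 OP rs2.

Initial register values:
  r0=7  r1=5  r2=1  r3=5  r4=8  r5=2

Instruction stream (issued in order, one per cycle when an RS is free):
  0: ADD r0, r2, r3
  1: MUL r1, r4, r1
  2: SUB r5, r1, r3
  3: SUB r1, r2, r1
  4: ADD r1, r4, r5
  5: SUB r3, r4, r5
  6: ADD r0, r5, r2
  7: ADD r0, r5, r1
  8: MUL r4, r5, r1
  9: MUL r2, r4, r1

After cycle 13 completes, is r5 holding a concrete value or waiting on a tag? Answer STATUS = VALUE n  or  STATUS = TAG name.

c1: issue ADD r0<-Add1 | r0:Add1,r1:5,r2:1,r3:5,r4:8,r5:2
c2: issue MUL r1<-Mul1 | r0:Add1,r1:Mul1,r2:1,r3:5,r4:8,r5:2
c3: CDB Add1=6; issue SUB r5<-Add1 | r0:6,r1:Mul1,r2:1,r3:5,r4:8,r5:Add1
c4: issue SUB r1<-Add2 | r0:6,r1:Add2,r2:1,r3:5,r4:8,r5:Add1
c5: stall | r0:6,r1:Add2,r2:1,r3:5,r4:8,r5:Add1
c6: stall | r0:6,r1:Add2,r2:1,r3:5,r4:8,r5:Add1
c7: CDB Mul1=40; stall | r0:6,r1:Add2,r2:1,r3:5,r4:8,r5:Add1
c8: stall | r0:6,r1:Add2,r2:1,r3:5,r4:8,r5:Add1
c9: CDB Add1=35; issue ADD r1<-Add1 | r0:6,r1:Add1,r2:1,r3:5,r4:8,r5:35
c10: CDB Add2=-39; issue SUB r3<-Add2 | r0:6,r1:Add1,r2:1,r3:Add2,r4:8,r5:35
c11: CDB Add1=43; issue ADD r0<-Add1 | r0:Add1,r1:43,r2:1,r3:Add2,r4:8,r5:35
c12: CDB Add2=-27; issue ADD r0<-Add2 | r0:Add2,r1:43,r2:1,r3:-27,r4:8,r5:35
c13: CDB Add1=36; issue MUL r4<-Mul1 | r0:Add2,r1:43,r2:1,r3:-27,r4:Mul1,r5:35

STATUS = VALUE 35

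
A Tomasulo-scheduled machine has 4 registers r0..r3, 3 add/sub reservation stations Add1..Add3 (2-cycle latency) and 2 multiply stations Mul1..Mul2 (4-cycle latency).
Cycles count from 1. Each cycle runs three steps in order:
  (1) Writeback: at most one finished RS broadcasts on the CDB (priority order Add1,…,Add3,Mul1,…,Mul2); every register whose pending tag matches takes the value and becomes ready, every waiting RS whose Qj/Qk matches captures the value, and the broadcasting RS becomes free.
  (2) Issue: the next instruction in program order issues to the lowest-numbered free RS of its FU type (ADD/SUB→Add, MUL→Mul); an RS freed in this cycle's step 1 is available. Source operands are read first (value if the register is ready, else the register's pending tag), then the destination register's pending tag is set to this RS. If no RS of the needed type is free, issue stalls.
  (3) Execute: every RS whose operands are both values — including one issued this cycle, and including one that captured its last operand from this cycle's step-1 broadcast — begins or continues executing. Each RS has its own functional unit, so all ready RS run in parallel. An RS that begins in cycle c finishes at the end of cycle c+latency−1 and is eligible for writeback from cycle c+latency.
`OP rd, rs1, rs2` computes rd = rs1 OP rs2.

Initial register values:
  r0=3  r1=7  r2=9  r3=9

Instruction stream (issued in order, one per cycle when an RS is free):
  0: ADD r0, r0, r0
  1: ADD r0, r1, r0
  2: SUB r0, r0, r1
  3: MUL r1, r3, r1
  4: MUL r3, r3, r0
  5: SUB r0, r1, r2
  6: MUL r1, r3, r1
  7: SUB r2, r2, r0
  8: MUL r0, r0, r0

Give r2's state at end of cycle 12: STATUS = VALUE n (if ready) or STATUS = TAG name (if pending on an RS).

cycle 1: issue ADD r0<-Add1 // r0:Add1,r1:7,r2:9,r3:9
cycle 2: issue ADD r0<-Add2 // r0:Add2,r1:7,r2:9,r3:9
cycle 3: CDB Add1=6; issue SUB r0<-Add1 // r0:Add1,r1:7,r2:9,r3:9
cycle 4: issue MUL r1<-Mul1 // r0:Add1,r1:Mul1,r2:9,r3:9
cycle 5: CDB Add2=13; issue MUL r3<-Mul2 // r0:Add1,r1:Mul1,r2:9,r3:Mul2
cycle 6: issue SUB r0<-Add2 // r0:Add2,r1:Mul1,r2:9,r3:Mul2
cycle 7: CDB Add1=6; stall // r0:Add2,r1:Mul1,r2:9,r3:Mul2
cycle 8: CDB Mul1=63; issue MUL r1<-Mul1 // r0:Add2,r1:Mul1,r2:9,r3:Mul2
cycle 9: issue SUB r2<-Add1 // r0:Add2,r1:Mul1,r2:Add1,r3:Mul2
cycle 10: CDB Add2=54; stall // r0:54,r1:Mul1,r2:Add1,r3:Mul2
cycle 11: CDB Mul2=54; issue MUL r0<-Mul2 // r0:Mul2,r1:Mul1,r2:Add1,r3:54
cycle 12: CDB Add1=-45 // r0:Mul2,r1:Mul1,r2:-45,r3:54

STATUS = VALUE -45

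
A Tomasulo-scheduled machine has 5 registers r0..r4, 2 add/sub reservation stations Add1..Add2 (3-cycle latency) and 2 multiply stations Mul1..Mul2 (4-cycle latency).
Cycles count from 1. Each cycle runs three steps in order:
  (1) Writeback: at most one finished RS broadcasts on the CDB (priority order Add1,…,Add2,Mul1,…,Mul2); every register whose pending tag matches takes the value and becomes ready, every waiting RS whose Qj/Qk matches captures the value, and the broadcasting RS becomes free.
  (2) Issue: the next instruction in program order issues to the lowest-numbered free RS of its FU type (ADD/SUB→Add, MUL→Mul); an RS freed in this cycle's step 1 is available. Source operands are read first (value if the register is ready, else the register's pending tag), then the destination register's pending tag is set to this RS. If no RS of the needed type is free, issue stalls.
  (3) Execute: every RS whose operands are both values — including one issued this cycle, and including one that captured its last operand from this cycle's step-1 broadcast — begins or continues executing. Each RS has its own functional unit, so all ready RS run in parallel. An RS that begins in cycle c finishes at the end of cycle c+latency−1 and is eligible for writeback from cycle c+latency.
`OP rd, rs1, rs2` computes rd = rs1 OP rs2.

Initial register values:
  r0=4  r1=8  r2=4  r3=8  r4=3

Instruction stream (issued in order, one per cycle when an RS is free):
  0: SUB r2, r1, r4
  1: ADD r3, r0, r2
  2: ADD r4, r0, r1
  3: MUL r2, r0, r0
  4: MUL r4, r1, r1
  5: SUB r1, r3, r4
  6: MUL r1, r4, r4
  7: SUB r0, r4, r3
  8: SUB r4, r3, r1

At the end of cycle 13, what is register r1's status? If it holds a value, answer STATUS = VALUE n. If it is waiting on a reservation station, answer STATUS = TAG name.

STATUS = TAG Mul1

cycle 1: issue SUB r2<-Add1 // r0:4,r1:8,r2:Add1,r3:8,r4:3
cycle 2: issue ADD r3<-Add2 // r0:4,r1:8,r2:Add1,r3:Add2,r4:3
cycle 3: stall // r0:4,r1:8,r2:Add1,r3:Add2,r4:3
cycle 4: CDB Add1=5; issue ADD r4<-Add1 // r0:4,r1:8,r2:5,r3:Add2,r4:Add1
cycle 5: issue MUL r2<-Mul1 // r0:4,r1:8,r2:Mul1,r3:Add2,r4:Add1
cycle 6: issue MUL r4<-Mul2 // r0:4,r1:8,r2:Mul1,r3:Add2,r4:Mul2
cycle 7: CDB Add1=12; issue SUB r1<-Add1 // r0:4,r1:Add1,r2:Mul1,r3:Add2,r4:Mul2
cycle 8: CDB Add2=9; stall // r0:4,r1:Add1,r2:Mul1,r3:9,r4:Mul2
cycle 9: CDB Mul1=16; issue MUL r1<-Mul1 // r0:4,r1:Mul1,r2:16,r3:9,r4:Mul2
cycle 10: CDB Mul2=64; issue SUB r0<-Add2 // r0:Add2,r1:Mul1,r2:16,r3:9,r4:64
cycle 11: stall // r0:Add2,r1:Mul1,r2:16,r3:9,r4:64
cycle 12: stall // r0:Add2,r1:Mul1,r2:16,r3:9,r4:64
cycle 13: CDB Add1=-55; issue SUB r4<-Add1 // r0:Add2,r1:Mul1,r2:16,r3:9,r4:Add1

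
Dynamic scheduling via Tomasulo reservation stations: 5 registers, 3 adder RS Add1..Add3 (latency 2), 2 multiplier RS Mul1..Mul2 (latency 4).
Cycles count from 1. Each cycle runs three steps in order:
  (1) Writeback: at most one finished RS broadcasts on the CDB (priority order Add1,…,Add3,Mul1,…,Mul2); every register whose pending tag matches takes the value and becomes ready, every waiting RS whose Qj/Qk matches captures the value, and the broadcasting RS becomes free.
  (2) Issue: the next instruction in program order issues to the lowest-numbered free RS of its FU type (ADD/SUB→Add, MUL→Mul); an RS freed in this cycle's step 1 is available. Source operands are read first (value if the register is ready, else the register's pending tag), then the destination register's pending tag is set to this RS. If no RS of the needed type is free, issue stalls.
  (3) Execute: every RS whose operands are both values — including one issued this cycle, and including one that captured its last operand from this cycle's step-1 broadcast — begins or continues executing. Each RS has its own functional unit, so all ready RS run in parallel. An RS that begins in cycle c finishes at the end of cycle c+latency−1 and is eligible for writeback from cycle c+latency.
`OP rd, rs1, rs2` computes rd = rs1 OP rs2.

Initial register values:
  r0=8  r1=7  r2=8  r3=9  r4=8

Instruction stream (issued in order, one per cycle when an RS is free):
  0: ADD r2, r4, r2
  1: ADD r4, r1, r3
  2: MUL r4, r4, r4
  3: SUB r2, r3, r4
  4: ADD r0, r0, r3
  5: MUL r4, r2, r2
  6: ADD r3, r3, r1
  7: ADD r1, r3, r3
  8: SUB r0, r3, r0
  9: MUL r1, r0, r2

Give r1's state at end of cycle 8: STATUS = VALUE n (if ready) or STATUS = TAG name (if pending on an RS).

c1: issue ADD r2<-Add1 | r0:8,r1:7,r2:Add1,r3:9,r4:8
c2: issue ADD r4<-Add2 | r0:8,r1:7,r2:Add1,r3:9,r4:Add2
c3: CDB Add1=16; issue MUL r4<-Mul1 | r0:8,r1:7,r2:16,r3:9,r4:Mul1
c4: CDB Add2=16; issue SUB r2<-Add1 | r0:8,r1:7,r2:Add1,r3:9,r4:Mul1
c5: issue ADD r0<-Add2 | r0:Add2,r1:7,r2:Add1,r3:9,r4:Mul1
c6: issue MUL r4<-Mul2 | r0:Add2,r1:7,r2:Add1,r3:9,r4:Mul2
c7: CDB Add2=17; issue ADD r3<-Add2 | r0:17,r1:7,r2:Add1,r3:Add2,r4:Mul2
c8: CDB Mul1=256; issue ADD r1<-Add3 | r0:17,r1:Add3,r2:Add1,r3:Add2,r4:Mul2

STATUS = TAG Add3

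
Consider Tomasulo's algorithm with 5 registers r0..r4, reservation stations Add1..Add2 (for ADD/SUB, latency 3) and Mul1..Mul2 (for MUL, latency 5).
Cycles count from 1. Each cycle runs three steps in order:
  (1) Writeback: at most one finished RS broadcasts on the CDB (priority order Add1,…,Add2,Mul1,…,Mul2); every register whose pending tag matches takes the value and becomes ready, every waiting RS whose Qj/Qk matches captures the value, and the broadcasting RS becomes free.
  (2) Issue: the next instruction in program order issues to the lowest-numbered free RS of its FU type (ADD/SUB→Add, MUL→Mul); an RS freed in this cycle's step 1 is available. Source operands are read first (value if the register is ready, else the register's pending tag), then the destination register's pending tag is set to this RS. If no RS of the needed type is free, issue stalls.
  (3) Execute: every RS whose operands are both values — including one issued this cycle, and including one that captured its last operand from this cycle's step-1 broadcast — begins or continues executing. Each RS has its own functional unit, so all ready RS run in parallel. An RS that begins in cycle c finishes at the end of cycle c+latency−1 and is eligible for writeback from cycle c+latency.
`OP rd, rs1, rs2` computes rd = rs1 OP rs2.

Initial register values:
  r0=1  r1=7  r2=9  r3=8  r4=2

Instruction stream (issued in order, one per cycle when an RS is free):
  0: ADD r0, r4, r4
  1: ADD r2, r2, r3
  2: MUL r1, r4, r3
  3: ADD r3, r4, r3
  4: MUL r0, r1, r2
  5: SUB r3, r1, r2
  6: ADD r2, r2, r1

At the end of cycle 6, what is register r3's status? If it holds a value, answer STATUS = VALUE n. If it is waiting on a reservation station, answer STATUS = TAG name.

STATUS = TAG Add2

cycle 1: issue ADD r0<-Add1 // r0:Add1,r1:7,r2:9,r3:8,r4:2
cycle 2: issue ADD r2<-Add2 // r0:Add1,r1:7,r2:Add2,r3:8,r4:2
cycle 3: issue MUL r1<-Mul1 // r0:Add1,r1:Mul1,r2:Add2,r3:8,r4:2
cycle 4: CDB Add1=4; issue ADD r3<-Add1 // r0:4,r1:Mul1,r2:Add2,r3:Add1,r4:2
cycle 5: CDB Add2=17; issue MUL r0<-Mul2 // r0:Mul2,r1:Mul1,r2:17,r3:Add1,r4:2
cycle 6: issue SUB r3<-Add2 // r0:Mul2,r1:Mul1,r2:17,r3:Add2,r4:2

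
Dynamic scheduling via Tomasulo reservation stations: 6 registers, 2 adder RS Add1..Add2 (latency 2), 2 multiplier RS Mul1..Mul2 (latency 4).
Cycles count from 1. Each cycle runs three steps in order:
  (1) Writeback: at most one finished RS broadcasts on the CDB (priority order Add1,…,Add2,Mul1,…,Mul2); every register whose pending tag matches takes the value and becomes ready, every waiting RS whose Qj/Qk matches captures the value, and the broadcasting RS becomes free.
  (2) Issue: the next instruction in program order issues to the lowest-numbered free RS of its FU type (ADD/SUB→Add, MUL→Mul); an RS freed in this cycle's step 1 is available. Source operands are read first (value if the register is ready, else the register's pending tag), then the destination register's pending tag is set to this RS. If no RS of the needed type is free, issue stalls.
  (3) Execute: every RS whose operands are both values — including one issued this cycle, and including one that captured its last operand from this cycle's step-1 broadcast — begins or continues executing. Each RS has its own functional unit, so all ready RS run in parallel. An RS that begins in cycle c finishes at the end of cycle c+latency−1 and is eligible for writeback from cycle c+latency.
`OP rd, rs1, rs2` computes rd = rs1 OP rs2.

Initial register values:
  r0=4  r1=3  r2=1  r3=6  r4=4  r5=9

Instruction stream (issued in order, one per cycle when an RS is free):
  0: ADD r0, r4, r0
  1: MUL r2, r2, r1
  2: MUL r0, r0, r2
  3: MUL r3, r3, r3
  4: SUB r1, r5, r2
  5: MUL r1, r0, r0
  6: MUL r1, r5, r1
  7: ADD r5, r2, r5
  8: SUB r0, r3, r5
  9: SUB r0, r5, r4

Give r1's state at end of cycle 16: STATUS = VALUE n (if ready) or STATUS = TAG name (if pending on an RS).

STATUS = TAG Mul2

c1: issue ADD r0<-Add1 | r0:Add1,r1:3,r2:1,r3:6,r4:4,r5:9
c2: issue MUL r2<-Mul1 | r0:Add1,r1:3,r2:Mul1,r3:6,r4:4,r5:9
c3: CDB Add1=8; issue MUL r0<-Mul2 | r0:Mul2,r1:3,r2:Mul1,r3:6,r4:4,r5:9
c4: stall | r0:Mul2,r1:3,r2:Mul1,r3:6,r4:4,r5:9
c5: stall | r0:Mul2,r1:3,r2:Mul1,r3:6,r4:4,r5:9
c6: CDB Mul1=3; issue MUL r3<-Mul1 | r0:Mul2,r1:3,r2:3,r3:Mul1,r4:4,r5:9
c7: issue SUB r1<-Add1 | r0:Mul2,r1:Add1,r2:3,r3:Mul1,r4:4,r5:9
c8: stall | r0:Mul2,r1:Add1,r2:3,r3:Mul1,r4:4,r5:9
c9: CDB Add1=6; stall | r0:Mul2,r1:6,r2:3,r3:Mul1,r4:4,r5:9
c10: CDB Mul1=36; issue MUL r1<-Mul1 | r0:Mul2,r1:Mul1,r2:3,r3:36,r4:4,r5:9
c11: CDB Mul2=24; issue MUL r1<-Mul2 | r0:24,r1:Mul2,r2:3,r3:36,r4:4,r5:9
c12: issue ADD r5<-Add1 | r0:24,r1:Mul2,r2:3,r3:36,r4:4,r5:Add1
c13: issue SUB r0<-Add2 | r0:Add2,r1:Mul2,r2:3,r3:36,r4:4,r5:Add1
c14: CDB Add1=12; issue SUB r0<-Add1 | r0:Add1,r1:Mul2,r2:3,r3:36,r4:4,r5:12
c15: CDB Mul1=576 | r0:Add1,r1:Mul2,r2:3,r3:36,r4:4,r5:12
c16: CDB Add1=8 | r0:8,r1:Mul2,r2:3,r3:36,r4:4,r5:12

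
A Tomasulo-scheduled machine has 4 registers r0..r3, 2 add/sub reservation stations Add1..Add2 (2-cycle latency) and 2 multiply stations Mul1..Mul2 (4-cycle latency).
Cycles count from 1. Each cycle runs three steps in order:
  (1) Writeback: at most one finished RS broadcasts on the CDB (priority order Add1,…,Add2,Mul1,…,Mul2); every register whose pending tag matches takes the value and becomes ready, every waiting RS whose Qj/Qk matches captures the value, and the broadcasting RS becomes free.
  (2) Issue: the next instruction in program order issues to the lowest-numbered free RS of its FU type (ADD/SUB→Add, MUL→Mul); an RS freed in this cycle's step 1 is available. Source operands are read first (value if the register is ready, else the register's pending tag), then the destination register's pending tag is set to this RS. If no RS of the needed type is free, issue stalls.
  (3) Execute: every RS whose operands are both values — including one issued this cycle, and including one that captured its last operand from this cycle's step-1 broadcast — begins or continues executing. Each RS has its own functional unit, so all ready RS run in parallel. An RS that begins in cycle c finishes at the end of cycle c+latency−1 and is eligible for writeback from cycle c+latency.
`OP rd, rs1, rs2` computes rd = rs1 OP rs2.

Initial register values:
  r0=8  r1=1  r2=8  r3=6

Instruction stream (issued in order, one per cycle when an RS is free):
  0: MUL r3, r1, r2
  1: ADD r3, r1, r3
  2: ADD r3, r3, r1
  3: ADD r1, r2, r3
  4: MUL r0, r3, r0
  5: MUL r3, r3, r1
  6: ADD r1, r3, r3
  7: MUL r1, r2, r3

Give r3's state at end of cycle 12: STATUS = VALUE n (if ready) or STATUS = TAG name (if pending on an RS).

STATUS = TAG Mul2

c1: issue MUL r3<-Mul1 | r0:8,r1:1,r2:8,r3:Mul1
c2: issue ADD r3<-Add1 | r0:8,r1:1,r2:8,r3:Add1
c3: issue ADD r3<-Add2 | r0:8,r1:1,r2:8,r3:Add2
c4: stall | r0:8,r1:1,r2:8,r3:Add2
c5: CDB Mul1=8; stall | r0:8,r1:1,r2:8,r3:Add2
c6: stall | r0:8,r1:1,r2:8,r3:Add2
c7: CDB Add1=9; issue ADD r1<-Add1 | r0:8,r1:Add1,r2:8,r3:Add2
c8: issue MUL r0<-Mul1 | r0:Mul1,r1:Add1,r2:8,r3:Add2
c9: CDB Add2=10; issue MUL r3<-Mul2 | r0:Mul1,r1:Add1,r2:8,r3:Mul2
c10: issue ADD r1<-Add2 | r0:Mul1,r1:Add2,r2:8,r3:Mul2
c11: CDB Add1=18; stall | r0:Mul1,r1:Add2,r2:8,r3:Mul2
c12: stall | r0:Mul1,r1:Add2,r2:8,r3:Mul2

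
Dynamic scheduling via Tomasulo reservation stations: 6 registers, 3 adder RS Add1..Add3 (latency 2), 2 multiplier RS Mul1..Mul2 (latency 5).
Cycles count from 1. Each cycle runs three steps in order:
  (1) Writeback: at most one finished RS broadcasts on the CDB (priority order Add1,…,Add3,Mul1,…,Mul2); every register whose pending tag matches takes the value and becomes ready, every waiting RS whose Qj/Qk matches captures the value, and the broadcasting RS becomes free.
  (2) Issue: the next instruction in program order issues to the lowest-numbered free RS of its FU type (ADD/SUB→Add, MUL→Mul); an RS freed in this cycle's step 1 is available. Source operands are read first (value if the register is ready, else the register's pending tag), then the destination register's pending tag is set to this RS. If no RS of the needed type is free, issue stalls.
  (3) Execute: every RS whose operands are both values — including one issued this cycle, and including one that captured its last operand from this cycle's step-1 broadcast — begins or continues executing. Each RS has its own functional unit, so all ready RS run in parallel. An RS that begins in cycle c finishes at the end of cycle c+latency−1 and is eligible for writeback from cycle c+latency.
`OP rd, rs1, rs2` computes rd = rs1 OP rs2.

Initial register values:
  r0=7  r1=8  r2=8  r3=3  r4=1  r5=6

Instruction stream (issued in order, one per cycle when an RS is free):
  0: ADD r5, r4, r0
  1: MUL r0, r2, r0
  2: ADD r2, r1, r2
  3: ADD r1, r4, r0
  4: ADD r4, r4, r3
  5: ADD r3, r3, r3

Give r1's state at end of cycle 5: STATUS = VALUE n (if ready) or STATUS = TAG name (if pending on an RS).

c1: issue ADD r5<-Add1 | r0:7,r1:8,r2:8,r3:3,r4:1,r5:Add1
c2: issue MUL r0<-Mul1 | r0:Mul1,r1:8,r2:8,r3:3,r4:1,r5:Add1
c3: CDB Add1=8; issue ADD r2<-Add1 | r0:Mul1,r1:8,r2:Add1,r3:3,r4:1,r5:8
c4: issue ADD r1<-Add2 | r0:Mul1,r1:Add2,r2:Add1,r3:3,r4:1,r5:8
c5: CDB Add1=16; issue ADD r4<-Add1 | r0:Mul1,r1:Add2,r2:16,r3:3,r4:Add1,r5:8

STATUS = TAG Add2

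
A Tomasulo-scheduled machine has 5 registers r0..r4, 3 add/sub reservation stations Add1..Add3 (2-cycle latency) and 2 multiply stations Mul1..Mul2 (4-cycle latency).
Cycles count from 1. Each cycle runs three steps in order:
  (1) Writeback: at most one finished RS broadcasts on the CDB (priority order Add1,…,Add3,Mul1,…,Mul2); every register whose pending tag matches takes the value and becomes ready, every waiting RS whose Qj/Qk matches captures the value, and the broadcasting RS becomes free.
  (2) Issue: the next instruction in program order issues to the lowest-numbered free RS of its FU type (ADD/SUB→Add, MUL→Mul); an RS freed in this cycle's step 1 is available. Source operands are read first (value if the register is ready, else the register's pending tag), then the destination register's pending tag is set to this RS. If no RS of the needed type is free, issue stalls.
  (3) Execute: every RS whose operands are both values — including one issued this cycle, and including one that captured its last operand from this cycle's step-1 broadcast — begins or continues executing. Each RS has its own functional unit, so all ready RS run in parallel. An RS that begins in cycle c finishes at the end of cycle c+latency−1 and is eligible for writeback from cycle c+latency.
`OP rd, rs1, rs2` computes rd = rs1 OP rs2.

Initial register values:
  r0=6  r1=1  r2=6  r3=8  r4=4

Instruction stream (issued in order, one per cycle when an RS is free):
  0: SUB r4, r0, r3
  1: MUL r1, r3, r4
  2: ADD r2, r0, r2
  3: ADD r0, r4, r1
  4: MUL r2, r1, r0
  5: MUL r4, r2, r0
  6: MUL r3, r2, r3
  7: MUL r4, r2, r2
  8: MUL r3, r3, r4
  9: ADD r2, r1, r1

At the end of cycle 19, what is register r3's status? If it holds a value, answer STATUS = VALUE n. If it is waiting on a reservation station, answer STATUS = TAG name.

STATUS = TAG Mul2

cycle 1: issue SUB r4<-Add1 // r0:6,r1:1,r2:6,r3:8,r4:Add1
cycle 2: issue MUL r1<-Mul1 // r0:6,r1:Mul1,r2:6,r3:8,r4:Add1
cycle 3: CDB Add1=-2; issue ADD r2<-Add1 // r0:6,r1:Mul1,r2:Add1,r3:8,r4:-2
cycle 4: issue ADD r0<-Add2 // r0:Add2,r1:Mul1,r2:Add1,r3:8,r4:-2
cycle 5: CDB Add1=12; issue MUL r2<-Mul2 // r0:Add2,r1:Mul1,r2:Mul2,r3:8,r4:-2
cycle 6: stall // r0:Add2,r1:Mul1,r2:Mul2,r3:8,r4:-2
cycle 7: CDB Mul1=-16; issue MUL r4<-Mul1 // r0:Add2,r1:-16,r2:Mul2,r3:8,r4:Mul1
cycle 8: stall // r0:Add2,r1:-16,r2:Mul2,r3:8,r4:Mul1
cycle 9: CDB Add2=-18; stall // r0:-18,r1:-16,r2:Mul2,r3:8,r4:Mul1
cycle 10: stall // r0:-18,r1:-16,r2:Mul2,r3:8,r4:Mul1
cycle 11: stall // r0:-18,r1:-16,r2:Mul2,r3:8,r4:Mul1
cycle 12: stall // r0:-18,r1:-16,r2:Mul2,r3:8,r4:Mul1
cycle 13: CDB Mul2=288; issue MUL r3<-Mul2 // r0:-18,r1:-16,r2:288,r3:Mul2,r4:Mul1
cycle 14: stall // r0:-18,r1:-16,r2:288,r3:Mul2,r4:Mul1
cycle 15: stall // r0:-18,r1:-16,r2:288,r3:Mul2,r4:Mul1
cycle 16: stall // r0:-18,r1:-16,r2:288,r3:Mul2,r4:Mul1
cycle 17: CDB Mul1=-5184; issue MUL r4<-Mul1 // r0:-18,r1:-16,r2:288,r3:Mul2,r4:Mul1
cycle 18: CDB Mul2=2304; issue MUL r3<-Mul2 // r0:-18,r1:-16,r2:288,r3:Mul2,r4:Mul1
cycle 19: issue ADD r2<-Add1 // r0:-18,r1:-16,r2:Add1,r3:Mul2,r4:Mul1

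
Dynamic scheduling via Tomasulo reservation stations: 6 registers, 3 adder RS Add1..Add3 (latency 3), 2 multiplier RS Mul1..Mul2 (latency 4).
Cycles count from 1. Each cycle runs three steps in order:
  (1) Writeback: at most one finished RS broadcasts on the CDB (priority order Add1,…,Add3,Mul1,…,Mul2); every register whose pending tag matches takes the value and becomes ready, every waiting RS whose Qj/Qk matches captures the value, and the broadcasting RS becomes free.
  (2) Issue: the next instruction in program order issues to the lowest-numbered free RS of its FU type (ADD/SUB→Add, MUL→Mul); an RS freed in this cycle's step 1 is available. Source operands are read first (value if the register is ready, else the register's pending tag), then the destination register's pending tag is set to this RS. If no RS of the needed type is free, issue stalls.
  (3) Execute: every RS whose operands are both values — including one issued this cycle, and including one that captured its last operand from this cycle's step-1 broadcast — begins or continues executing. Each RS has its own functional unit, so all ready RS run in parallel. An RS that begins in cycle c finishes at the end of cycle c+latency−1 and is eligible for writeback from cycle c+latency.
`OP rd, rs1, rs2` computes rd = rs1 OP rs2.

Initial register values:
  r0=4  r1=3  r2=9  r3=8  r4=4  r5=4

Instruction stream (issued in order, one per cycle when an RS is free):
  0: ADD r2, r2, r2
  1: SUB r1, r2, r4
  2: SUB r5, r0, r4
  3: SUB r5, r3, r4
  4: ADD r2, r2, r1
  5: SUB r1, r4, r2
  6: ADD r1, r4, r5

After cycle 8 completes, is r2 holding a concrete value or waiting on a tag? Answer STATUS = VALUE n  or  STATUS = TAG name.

STATUS = TAG Add3

  c1: issue ADD r2<-Add1  regs: r0:4,r1:3,r2:Add1,r3:8,r4:4,r5:4
  c2: issue SUB r1<-Add2  regs: r0:4,r1:Add2,r2:Add1,r3:8,r4:4,r5:4
  c3: issue SUB r5<-Add3  regs: r0:4,r1:Add2,r2:Add1,r3:8,r4:4,r5:Add3
  c4: CDB Add1=18; issue SUB r5<-Add1  regs: r0:4,r1:Add2,r2:18,r3:8,r4:4,r5:Add1
  c5: stall  regs: r0:4,r1:Add2,r2:18,r3:8,r4:4,r5:Add1
  c6: CDB Add3=0; issue ADD r2<-Add3  regs: r0:4,r1:Add2,r2:Add3,r3:8,r4:4,r5:Add1
  c7: CDB Add1=4; issue SUB r1<-Add1  regs: r0:4,r1:Add1,r2:Add3,r3:8,r4:4,r5:4
  c8: CDB Add2=14; issue ADD r1<-Add2  regs: r0:4,r1:Add2,r2:Add3,r3:8,r4:4,r5:4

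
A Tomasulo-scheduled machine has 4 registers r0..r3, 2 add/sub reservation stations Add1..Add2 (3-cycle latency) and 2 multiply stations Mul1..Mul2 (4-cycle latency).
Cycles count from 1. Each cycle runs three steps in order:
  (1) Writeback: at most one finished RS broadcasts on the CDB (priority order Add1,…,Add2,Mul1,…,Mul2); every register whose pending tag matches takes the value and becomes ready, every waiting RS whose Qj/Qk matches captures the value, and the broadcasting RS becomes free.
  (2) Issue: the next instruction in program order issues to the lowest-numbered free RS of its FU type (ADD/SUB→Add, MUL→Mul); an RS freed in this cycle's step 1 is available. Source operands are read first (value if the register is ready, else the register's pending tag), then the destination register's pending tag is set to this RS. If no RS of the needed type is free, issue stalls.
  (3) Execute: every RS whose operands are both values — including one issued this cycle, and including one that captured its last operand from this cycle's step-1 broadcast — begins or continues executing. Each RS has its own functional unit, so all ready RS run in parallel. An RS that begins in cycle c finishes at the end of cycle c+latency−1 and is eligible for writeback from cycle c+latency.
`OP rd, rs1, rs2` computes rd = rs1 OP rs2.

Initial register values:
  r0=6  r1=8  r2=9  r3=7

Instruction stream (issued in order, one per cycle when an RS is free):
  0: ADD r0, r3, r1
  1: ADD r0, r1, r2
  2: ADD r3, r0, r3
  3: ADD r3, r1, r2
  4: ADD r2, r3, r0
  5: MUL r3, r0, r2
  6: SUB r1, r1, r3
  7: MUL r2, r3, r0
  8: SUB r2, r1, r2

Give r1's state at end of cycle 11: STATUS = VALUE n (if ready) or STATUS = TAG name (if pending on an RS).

cycle 1: issue ADD r0<-Add1 // r0:Add1,r1:8,r2:9,r3:7
cycle 2: issue ADD r0<-Add2 // r0:Add2,r1:8,r2:9,r3:7
cycle 3: stall // r0:Add2,r1:8,r2:9,r3:7
cycle 4: CDB Add1=15; issue ADD r3<-Add1 // r0:Add2,r1:8,r2:9,r3:Add1
cycle 5: CDB Add2=17; issue ADD r3<-Add2 // r0:17,r1:8,r2:9,r3:Add2
cycle 6: stall // r0:17,r1:8,r2:9,r3:Add2
cycle 7: stall // r0:17,r1:8,r2:9,r3:Add2
cycle 8: CDB Add1=24; issue ADD r2<-Add1 // r0:17,r1:8,r2:Add1,r3:Add2
cycle 9: CDB Add2=17; issue MUL r3<-Mul1 // r0:17,r1:8,r2:Add1,r3:Mul1
cycle 10: issue SUB r1<-Add2 // r0:17,r1:Add2,r2:Add1,r3:Mul1
cycle 11: issue MUL r2<-Mul2 // r0:17,r1:Add2,r2:Mul2,r3:Mul1

STATUS = TAG Add2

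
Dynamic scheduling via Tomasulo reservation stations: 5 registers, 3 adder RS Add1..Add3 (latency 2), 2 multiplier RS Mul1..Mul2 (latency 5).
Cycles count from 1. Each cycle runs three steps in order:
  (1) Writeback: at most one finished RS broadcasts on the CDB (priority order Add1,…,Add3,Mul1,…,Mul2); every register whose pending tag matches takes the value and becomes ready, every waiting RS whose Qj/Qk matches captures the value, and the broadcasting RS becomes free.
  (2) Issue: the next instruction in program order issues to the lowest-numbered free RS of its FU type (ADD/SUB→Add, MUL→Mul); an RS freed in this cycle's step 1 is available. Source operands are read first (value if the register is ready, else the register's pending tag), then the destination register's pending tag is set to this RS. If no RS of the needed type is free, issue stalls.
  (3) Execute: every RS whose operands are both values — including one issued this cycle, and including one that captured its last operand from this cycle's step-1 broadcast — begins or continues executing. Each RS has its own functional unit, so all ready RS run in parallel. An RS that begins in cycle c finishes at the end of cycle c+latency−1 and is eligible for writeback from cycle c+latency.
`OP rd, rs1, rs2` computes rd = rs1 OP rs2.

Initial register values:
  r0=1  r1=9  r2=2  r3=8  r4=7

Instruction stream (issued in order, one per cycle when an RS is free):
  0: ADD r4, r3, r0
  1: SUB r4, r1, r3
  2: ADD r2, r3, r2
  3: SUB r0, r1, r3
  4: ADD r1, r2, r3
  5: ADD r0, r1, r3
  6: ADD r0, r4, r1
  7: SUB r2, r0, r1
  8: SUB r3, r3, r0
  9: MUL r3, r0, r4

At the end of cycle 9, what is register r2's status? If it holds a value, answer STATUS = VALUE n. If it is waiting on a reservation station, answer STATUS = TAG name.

cycle 1: issue ADD r4<-Add1 // r0:1,r1:9,r2:2,r3:8,r4:Add1
cycle 2: issue SUB r4<-Add2 // r0:1,r1:9,r2:2,r3:8,r4:Add2
cycle 3: CDB Add1=9; issue ADD r2<-Add1 // r0:1,r1:9,r2:Add1,r3:8,r4:Add2
cycle 4: CDB Add2=1; issue SUB r0<-Add2 // r0:Add2,r1:9,r2:Add1,r3:8,r4:1
cycle 5: CDB Add1=10; issue ADD r1<-Add1 // r0:Add2,r1:Add1,r2:10,r3:8,r4:1
cycle 6: CDB Add2=1; issue ADD r0<-Add2 // r0:Add2,r1:Add1,r2:10,r3:8,r4:1
cycle 7: CDB Add1=18; issue ADD r0<-Add1 // r0:Add1,r1:18,r2:10,r3:8,r4:1
cycle 8: issue SUB r2<-Add3 // r0:Add1,r1:18,r2:Add3,r3:8,r4:1
cycle 9: CDB Add1=19; issue SUB r3<-Add1 // r0:19,r1:18,r2:Add3,r3:Add1,r4:1

STATUS = TAG Add3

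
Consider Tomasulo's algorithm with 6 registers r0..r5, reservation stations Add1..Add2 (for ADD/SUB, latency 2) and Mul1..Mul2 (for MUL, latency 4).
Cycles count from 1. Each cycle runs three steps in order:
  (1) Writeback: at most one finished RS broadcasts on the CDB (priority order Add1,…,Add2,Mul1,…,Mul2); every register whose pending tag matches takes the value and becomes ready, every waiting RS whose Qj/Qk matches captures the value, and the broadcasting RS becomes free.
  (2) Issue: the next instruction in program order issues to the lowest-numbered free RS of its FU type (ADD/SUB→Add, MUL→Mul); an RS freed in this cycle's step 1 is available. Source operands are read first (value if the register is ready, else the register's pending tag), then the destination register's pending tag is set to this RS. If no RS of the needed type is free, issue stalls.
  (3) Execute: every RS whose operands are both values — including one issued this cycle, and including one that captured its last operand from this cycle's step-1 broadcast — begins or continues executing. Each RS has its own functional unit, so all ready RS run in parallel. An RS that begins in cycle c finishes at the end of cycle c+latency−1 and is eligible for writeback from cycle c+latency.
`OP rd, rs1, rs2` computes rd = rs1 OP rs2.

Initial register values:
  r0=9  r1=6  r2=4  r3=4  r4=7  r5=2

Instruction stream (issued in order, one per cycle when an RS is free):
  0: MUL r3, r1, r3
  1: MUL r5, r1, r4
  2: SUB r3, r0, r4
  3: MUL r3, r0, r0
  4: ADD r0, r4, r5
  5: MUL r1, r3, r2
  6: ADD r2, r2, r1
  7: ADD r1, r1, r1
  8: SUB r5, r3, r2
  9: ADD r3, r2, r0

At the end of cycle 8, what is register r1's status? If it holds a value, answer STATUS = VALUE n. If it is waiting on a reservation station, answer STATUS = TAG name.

STATUS = TAG Mul2

cycle 1: issue MUL r3<-Mul1 // r0:9,r1:6,r2:4,r3:Mul1,r4:7,r5:2
cycle 2: issue MUL r5<-Mul2 // r0:9,r1:6,r2:4,r3:Mul1,r4:7,r5:Mul2
cycle 3: issue SUB r3<-Add1 // r0:9,r1:6,r2:4,r3:Add1,r4:7,r5:Mul2
cycle 4: stall // r0:9,r1:6,r2:4,r3:Add1,r4:7,r5:Mul2
cycle 5: CDB Add1=2; stall // r0:9,r1:6,r2:4,r3:2,r4:7,r5:Mul2
cycle 6: CDB Mul1=24; issue MUL r3<-Mul1 // r0:9,r1:6,r2:4,r3:Mul1,r4:7,r5:Mul2
cycle 7: CDB Mul2=42; issue ADD r0<-Add1 // r0:Add1,r1:6,r2:4,r3:Mul1,r4:7,r5:42
cycle 8: issue MUL r1<-Mul2 // r0:Add1,r1:Mul2,r2:4,r3:Mul1,r4:7,r5:42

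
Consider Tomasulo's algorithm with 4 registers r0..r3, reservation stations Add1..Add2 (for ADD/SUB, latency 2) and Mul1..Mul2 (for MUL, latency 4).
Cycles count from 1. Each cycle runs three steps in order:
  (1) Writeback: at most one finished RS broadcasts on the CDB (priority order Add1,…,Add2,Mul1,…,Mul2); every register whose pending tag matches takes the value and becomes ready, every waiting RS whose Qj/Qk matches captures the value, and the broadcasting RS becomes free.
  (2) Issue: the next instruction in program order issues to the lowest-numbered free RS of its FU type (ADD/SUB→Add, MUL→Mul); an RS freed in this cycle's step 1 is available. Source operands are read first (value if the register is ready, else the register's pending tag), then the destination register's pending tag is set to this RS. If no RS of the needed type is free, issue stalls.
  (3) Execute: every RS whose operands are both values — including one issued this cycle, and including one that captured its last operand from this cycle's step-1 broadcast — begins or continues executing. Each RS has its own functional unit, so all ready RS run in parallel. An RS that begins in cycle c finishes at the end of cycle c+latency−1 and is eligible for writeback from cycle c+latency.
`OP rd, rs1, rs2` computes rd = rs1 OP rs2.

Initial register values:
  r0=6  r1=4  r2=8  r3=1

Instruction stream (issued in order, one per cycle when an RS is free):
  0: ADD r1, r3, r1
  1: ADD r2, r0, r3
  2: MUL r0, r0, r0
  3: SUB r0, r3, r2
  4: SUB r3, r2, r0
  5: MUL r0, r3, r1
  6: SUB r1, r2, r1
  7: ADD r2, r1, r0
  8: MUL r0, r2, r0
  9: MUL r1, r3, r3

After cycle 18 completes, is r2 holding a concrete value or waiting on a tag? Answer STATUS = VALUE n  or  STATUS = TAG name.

cycle 1: issue ADD r1<-Add1 // r0:6,r1:Add1,r2:8,r3:1
cycle 2: issue ADD r2<-Add2 // r0:6,r1:Add1,r2:Add2,r3:1
cycle 3: CDB Add1=5; issue MUL r0<-Mul1 // r0:Mul1,r1:5,r2:Add2,r3:1
cycle 4: CDB Add2=7; issue SUB r0<-Add1 // r0:Add1,r1:5,r2:7,r3:1
cycle 5: issue SUB r3<-Add2 // r0:Add1,r1:5,r2:7,r3:Add2
cycle 6: CDB Add1=-6; issue MUL r0<-Mul2 // r0:Mul2,r1:5,r2:7,r3:Add2
cycle 7: CDB Mul1=36; issue SUB r1<-Add1 // r0:Mul2,r1:Add1,r2:7,r3:Add2
cycle 8: CDB Add2=13; issue ADD r2<-Add2 // r0:Mul2,r1:Add1,r2:Add2,r3:13
cycle 9: CDB Add1=2; issue MUL r0<-Mul1 // r0:Mul1,r1:2,r2:Add2,r3:13
cycle 10: stall // r0:Mul1,r1:2,r2:Add2,r3:13
cycle 11: stall // r0:Mul1,r1:2,r2:Add2,r3:13
cycle 12: CDB Mul2=65; issue MUL r1<-Mul2 // r0:Mul1,r1:Mul2,r2:Add2,r3:13
cycle 13: - // r0:Mul1,r1:Mul2,r2:Add2,r3:13
cycle 14: CDB Add2=67 // r0:Mul1,r1:Mul2,r2:67,r3:13
cycle 15: - // r0:Mul1,r1:Mul2,r2:67,r3:13
cycle 16: CDB Mul2=169 // r0:Mul1,r1:169,r2:67,r3:13
cycle 17: - // r0:Mul1,r1:169,r2:67,r3:13
cycle 18: CDB Mul1=4355 // r0:4355,r1:169,r2:67,r3:13

STATUS = VALUE 67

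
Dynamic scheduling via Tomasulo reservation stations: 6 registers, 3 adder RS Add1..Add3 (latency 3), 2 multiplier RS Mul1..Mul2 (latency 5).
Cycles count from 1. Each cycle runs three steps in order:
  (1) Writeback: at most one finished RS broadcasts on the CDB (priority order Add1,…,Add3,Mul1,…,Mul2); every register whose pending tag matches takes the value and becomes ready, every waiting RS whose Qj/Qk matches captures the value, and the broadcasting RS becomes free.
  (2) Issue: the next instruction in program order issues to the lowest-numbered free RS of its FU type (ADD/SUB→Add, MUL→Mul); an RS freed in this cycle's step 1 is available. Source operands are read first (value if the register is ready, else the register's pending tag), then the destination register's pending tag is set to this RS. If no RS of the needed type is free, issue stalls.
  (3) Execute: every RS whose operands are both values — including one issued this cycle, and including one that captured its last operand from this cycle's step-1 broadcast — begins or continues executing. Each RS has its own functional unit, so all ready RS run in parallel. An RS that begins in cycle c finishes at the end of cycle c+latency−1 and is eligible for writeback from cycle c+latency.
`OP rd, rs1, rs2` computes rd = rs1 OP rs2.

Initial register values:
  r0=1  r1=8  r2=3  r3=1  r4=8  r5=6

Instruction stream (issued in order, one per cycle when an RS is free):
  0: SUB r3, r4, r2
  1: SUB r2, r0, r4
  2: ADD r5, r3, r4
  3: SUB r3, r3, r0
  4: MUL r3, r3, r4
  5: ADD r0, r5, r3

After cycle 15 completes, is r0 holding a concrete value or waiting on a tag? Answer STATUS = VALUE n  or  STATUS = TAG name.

STATUS = VALUE 45

c1: issue SUB r3<-Add1 | r0:1,r1:8,r2:3,r3:Add1,r4:8,r5:6
c2: issue SUB r2<-Add2 | r0:1,r1:8,r2:Add2,r3:Add1,r4:8,r5:6
c3: issue ADD r5<-Add3 | r0:1,r1:8,r2:Add2,r3:Add1,r4:8,r5:Add3
c4: CDB Add1=5; issue SUB r3<-Add1 | r0:1,r1:8,r2:Add2,r3:Add1,r4:8,r5:Add3
c5: CDB Add2=-7; issue MUL r3<-Mul1 | r0:1,r1:8,r2:-7,r3:Mul1,r4:8,r5:Add3
c6: issue ADD r0<-Add2 | r0:Add2,r1:8,r2:-7,r3:Mul1,r4:8,r5:Add3
c7: CDB Add1=4 | r0:Add2,r1:8,r2:-7,r3:Mul1,r4:8,r5:Add3
c8: CDB Add3=13 | r0:Add2,r1:8,r2:-7,r3:Mul1,r4:8,r5:13
c9: - | r0:Add2,r1:8,r2:-7,r3:Mul1,r4:8,r5:13
c10: - | r0:Add2,r1:8,r2:-7,r3:Mul1,r4:8,r5:13
c11: - | r0:Add2,r1:8,r2:-7,r3:Mul1,r4:8,r5:13
c12: CDB Mul1=32 | r0:Add2,r1:8,r2:-7,r3:32,r4:8,r5:13
c13: - | r0:Add2,r1:8,r2:-7,r3:32,r4:8,r5:13
c14: - | r0:Add2,r1:8,r2:-7,r3:32,r4:8,r5:13
c15: CDB Add2=45 | r0:45,r1:8,r2:-7,r3:32,r4:8,r5:13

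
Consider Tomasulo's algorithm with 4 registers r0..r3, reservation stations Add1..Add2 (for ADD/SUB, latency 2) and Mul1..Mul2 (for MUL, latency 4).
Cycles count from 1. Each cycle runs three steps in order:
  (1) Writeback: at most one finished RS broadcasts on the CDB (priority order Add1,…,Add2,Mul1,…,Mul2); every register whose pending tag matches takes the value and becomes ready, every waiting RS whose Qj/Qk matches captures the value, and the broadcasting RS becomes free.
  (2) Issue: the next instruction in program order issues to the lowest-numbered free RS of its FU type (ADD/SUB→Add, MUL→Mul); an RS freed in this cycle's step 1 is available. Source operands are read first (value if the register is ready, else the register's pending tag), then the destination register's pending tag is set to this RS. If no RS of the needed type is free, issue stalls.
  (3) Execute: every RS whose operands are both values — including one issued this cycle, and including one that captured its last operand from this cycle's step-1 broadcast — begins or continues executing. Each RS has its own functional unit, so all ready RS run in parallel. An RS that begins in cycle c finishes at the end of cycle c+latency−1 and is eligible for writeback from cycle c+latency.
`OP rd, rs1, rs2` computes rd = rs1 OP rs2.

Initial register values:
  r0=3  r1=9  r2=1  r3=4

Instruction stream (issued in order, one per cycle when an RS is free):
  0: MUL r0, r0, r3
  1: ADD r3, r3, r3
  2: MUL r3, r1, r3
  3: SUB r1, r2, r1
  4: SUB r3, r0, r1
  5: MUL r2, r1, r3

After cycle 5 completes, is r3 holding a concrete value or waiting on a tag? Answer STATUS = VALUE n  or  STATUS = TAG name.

STATUS = TAG Add2

c1: issue MUL r0<-Mul1 | r0:Mul1,r1:9,r2:1,r3:4
c2: issue ADD r3<-Add1 | r0:Mul1,r1:9,r2:1,r3:Add1
c3: issue MUL r3<-Mul2 | r0:Mul1,r1:9,r2:1,r3:Mul2
c4: CDB Add1=8; issue SUB r1<-Add1 | r0:Mul1,r1:Add1,r2:1,r3:Mul2
c5: CDB Mul1=12; issue SUB r3<-Add2 | r0:12,r1:Add1,r2:1,r3:Add2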